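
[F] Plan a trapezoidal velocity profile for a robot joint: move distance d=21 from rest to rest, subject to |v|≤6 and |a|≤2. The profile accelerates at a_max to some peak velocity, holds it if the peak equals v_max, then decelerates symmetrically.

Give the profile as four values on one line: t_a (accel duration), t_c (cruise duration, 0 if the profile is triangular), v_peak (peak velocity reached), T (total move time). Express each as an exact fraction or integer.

v_max²/a_max = 6²/2 = 18
21 ≥ 18 → trapezoidal
t_a = 6/2 = 3; v_peak = 6
d_cruise = 21 − 18 = 3; t_c = 3/6 = 1/2
T = 2·3 + 1/2 = 13/2

t_a=3 t_c=1/2 v_peak=6 T=13/2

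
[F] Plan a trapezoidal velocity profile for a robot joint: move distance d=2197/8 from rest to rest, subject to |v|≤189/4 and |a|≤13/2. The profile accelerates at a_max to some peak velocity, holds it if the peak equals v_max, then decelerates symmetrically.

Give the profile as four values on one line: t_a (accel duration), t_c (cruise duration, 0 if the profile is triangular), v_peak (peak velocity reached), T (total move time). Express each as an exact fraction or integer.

vₘ²/aₘ = (189/4)²/(13/2) = 35721/104
2197/8 < 35721/104 → triangular
v_peak = √(2197/8·13/2) = √(28561/16) = 169/4
t_a = (169/4)/(13/2) = 13/2; t_c = 0
T = 2·13/2 = 13

t_a=13/2 t_c=0 v_peak=169/4 T=13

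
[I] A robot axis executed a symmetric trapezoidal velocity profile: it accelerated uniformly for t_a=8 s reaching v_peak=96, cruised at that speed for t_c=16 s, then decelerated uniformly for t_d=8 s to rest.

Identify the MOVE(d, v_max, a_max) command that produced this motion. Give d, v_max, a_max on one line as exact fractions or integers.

a_max = 96/8 = 12
d_a = ½·96·8 = 384; d_c = 96·16 = 1536
d = 2·384 + 1536 = 2304
t_c = 16 > 0 so v_max = 96

d=2304 v_max=96 a_max=12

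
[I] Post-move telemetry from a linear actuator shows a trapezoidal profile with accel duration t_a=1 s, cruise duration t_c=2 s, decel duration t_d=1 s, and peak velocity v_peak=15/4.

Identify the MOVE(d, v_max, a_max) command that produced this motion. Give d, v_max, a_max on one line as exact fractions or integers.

d=45/4 v_max=15/4 a_max=15/4

a_max = (15/4)/1 = 15/4
d_a = ½·15/4·1 = 15/8; d_c = 15/4·2 = 15/2
d = 2·15/8 + 15/2 = 45/4
t_c = 2 > 0 → v_max = v_peak = 15/4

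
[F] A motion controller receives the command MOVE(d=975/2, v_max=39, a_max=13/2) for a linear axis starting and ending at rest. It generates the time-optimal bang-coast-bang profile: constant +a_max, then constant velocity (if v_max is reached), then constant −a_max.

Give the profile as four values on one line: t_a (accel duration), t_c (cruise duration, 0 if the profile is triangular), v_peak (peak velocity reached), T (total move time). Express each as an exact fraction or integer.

v_max²/a_max = 39²/(13/2) = 234
975/2 ≥ 234 so v_max reached
t_a = 39/(13/2) = 6; v_peak = 39
d_cruise = 975/2 − 234 = 507/2; t_c = (507/2)/39 = 13/2
T = 2·6 + 13/2 = 37/2

t_a=6 t_c=13/2 v_peak=39 T=37/2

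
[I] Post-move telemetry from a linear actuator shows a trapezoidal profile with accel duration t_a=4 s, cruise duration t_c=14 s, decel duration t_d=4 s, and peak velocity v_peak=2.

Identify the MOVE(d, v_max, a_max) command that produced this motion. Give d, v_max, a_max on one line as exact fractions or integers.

a_max = 2/4 = 1/2
d_a = ½·2·4 = 4; d_c = 2·14 = 28
d = 2·4 + 28 = 36
t_c = 14 > 0 ⇒ limit active, v_max = 2

d=36 v_max=2 a_max=1/2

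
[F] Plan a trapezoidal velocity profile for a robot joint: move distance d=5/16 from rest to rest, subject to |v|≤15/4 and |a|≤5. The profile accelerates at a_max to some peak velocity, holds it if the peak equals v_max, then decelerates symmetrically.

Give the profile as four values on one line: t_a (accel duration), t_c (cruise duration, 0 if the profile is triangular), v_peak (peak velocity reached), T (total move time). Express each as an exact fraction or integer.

t_a=1/4 t_c=0 v_peak=5/4 T=1/2

vₘ²/aₘ = (15/4)²/5 = 45/16
5/16 < 45/16 → triangular
v_peak = √(5/16·5) = √(25/16) = 5/4
t_a = (5/4)/5 = 1/4; t_c = 0
T = 2·1/4 = 1/2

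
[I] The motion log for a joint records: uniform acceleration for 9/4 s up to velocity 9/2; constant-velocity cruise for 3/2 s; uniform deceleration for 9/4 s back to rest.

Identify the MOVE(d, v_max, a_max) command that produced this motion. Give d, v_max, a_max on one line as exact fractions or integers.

d=135/8 v_max=9/2 a_max=2

a_max = (9/2)/(9/4) = 2
d_a = ½·9/2·9/4 = 81/16; d_c = 9/2·3/2 = 27/4
d = 2·81/16 + 27/4 = 135/8
t_c = 3/2 > 0 so v_max = 9/2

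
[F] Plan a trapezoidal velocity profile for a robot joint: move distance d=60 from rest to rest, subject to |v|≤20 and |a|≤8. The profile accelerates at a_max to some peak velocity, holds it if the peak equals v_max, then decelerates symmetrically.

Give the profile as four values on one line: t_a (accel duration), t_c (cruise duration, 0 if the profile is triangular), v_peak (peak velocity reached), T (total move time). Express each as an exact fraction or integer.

t_a=5/2 t_c=1/2 v_peak=20 T=11/2

(v_max)²/a_max = 20²/8 = 50
60 ≥ 50 → trapezoidal
t_a = 20/8 = 5/2; v_peak = 20
d_cruise = 60 − 50 = 10; t_c = 10/20 = 1/2
T = 2·5/2 + 1/2 = 11/2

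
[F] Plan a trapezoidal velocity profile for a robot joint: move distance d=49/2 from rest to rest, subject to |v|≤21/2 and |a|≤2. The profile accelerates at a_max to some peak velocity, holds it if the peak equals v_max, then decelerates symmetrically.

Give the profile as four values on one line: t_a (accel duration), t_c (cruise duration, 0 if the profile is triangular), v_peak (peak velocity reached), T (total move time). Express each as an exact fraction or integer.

t_a=7/2 t_c=0 v_peak=7 T=7

vₘ²/aₘ = (21/2)²/2 = 441/8
49/2 < 441/8 → triangular
v_peak = √(49/2·2) = √49 = 7
t_a = 7/2; t_c = 0
T = 2·7/2 = 7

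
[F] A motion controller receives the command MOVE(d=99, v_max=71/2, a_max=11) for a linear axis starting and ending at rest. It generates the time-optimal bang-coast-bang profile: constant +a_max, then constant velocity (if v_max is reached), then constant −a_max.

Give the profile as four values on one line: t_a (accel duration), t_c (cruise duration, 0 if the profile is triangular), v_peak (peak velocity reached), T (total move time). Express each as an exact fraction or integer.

t_a=3 t_c=0 v_peak=33 T=6

vₘ²/aₘ = (71/2)²/11 = 5041/44
99 < 5041/44 → triangular
v_peak = √(99·11) = √1089 = 33
t_a = 33/11 = 3; t_c = 0
T = 2·3 = 6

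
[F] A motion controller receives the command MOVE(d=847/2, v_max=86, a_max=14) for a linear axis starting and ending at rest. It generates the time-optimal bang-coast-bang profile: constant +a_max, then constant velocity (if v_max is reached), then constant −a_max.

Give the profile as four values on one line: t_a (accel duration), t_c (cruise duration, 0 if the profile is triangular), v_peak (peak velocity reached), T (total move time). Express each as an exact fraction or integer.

v_max²/a_max = 86²/14 = 3698/7
847/2 < 3698/7 → triangular
v_peak = √(847/2·14) = √5929 = 77
t_a = 77/14 = 11/2; t_c = 0
T = 2·11/2 = 11

t_a=11/2 t_c=0 v_peak=77 T=11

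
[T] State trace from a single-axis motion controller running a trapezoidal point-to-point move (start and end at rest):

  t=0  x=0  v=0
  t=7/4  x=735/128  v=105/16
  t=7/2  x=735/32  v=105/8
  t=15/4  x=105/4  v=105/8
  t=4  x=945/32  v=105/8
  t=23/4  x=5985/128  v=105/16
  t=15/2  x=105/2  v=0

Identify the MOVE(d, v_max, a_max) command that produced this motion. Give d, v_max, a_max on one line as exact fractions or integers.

final state: t=15/2, x=105/2, v=0 → d = 105/2
a_max = (105/16−0)/(7/4−0) = 15/4
max v = 105/8 over t∈[7/2,4] → v_max = 105/8
check: 105/8·(7/2+1/2) = 105/2 ✓

d=105/2 v_max=105/8 a_max=15/4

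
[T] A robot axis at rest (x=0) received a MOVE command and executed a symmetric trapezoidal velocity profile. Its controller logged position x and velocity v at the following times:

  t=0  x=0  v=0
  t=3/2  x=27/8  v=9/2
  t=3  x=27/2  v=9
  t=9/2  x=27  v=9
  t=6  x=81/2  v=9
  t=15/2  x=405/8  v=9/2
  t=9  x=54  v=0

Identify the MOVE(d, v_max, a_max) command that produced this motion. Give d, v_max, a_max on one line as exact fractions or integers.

d=54 v_max=9 a_max=3

final state: t=9, x=54, v=0 → d = 54
a_max = (9/2−0)/(3/2−0) = 3
max v = 9 over t∈[3,6] → v_max = 9
check: 9·(3+3) = 54 ✓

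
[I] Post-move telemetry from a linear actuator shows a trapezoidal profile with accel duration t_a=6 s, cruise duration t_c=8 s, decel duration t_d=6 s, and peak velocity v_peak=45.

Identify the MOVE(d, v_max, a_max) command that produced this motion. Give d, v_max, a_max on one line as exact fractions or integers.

d=630 v_max=45 a_max=15/2

a_max = 45/6 = 15/2
d_a = ½·45·6 = 135; d_c = 45·8 = 360
d = 2·135 + 360 = 630
t_c = 8 > 0 → v_max = v_peak = 45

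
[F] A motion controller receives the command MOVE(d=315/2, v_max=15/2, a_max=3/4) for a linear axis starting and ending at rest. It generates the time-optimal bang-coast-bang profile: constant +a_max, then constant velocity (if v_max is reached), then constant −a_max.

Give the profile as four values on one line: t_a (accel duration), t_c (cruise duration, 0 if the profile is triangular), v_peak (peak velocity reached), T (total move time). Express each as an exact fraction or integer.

t_a=10 t_c=11 v_peak=15/2 T=31

v_max²/a_max = (15/2)²/(3/4) = 75
315/2 ≥ 75 so v_max reached
t_a = (15/2)/(3/4) = 10; v_peak = 15/2
d_cruise = 315/2 − 75 = 165/2; t_c = (165/2)/(15/2) = 11
T = 2·10 + 11 = 31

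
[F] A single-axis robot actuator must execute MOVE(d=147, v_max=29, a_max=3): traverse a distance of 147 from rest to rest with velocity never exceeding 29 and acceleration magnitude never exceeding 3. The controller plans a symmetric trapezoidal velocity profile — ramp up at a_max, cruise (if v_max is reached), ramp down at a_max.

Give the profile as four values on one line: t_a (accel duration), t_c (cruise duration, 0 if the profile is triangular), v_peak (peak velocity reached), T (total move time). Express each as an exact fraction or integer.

v_max²/a_max = 29²/3 = 841/3
147 < 841/3 ⇒ no cruise
v_peak = √(147·3) = √441 = 21
t_a = 21/3 = 7; t_c = 0
T = 2·7 = 14

t_a=7 t_c=0 v_peak=21 T=14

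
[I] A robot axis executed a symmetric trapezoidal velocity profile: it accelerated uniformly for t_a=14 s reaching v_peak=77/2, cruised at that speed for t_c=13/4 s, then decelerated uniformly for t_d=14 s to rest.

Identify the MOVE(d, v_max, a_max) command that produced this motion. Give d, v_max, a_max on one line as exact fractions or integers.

a_max = (77/2)/14 = 11/4
d_a = ½·77/2·14 = 539/2; d_c = 77/2·13/4 = 1001/8
d = 2·539/2 + 1001/8 = 5313/8
t_c = 13/4 > 0 ⇒ limit active, v_max = 77/2

d=5313/8 v_max=77/2 a_max=11/4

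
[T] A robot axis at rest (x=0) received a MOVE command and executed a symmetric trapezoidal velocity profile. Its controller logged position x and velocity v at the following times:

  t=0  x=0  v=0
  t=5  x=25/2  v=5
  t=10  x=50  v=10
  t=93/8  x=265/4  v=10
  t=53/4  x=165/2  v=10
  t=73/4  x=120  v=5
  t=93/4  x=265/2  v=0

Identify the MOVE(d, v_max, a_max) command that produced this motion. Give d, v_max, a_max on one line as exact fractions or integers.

d=265/2 v_max=10 a_max=1

final state: t=93/4, x=265/2, v=0 → d = 265/2
a_max = (5−0)/(5−0) = 1
max v = 10 over t∈[10,53/4] → v_max = 10
check: 10·(10+13/4) = 265/2 ✓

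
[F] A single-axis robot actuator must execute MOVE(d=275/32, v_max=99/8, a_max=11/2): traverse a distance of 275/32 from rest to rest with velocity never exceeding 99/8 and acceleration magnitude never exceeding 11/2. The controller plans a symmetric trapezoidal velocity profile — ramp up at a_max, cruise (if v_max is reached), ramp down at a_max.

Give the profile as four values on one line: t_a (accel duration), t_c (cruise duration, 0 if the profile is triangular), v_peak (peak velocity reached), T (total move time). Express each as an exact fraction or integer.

t_a=5/4 t_c=0 v_peak=55/8 T=5/2

(v_max)²/a_max = (99/8)²/(11/2) = 891/32
275/32 < 891/32 → triangular
v_peak = √(275/32·11/2) = √(3025/64) = 55/8
t_a = (55/8)/(11/2) = 5/4; t_c = 0
T = 2·5/4 = 5/2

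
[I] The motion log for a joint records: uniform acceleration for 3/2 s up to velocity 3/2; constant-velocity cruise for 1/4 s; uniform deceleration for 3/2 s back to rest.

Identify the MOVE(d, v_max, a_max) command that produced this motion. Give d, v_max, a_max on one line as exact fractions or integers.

d=21/8 v_max=3/2 a_max=1

a_max = (3/2)/(3/2) = 1
d_a = ½·3/2·3/2 = 9/8; d_c = 3/2·1/4 = 3/8
d = 2·9/8 + 3/8 = 21/8
t_c = 1/4 > 0 so v_max = 3/2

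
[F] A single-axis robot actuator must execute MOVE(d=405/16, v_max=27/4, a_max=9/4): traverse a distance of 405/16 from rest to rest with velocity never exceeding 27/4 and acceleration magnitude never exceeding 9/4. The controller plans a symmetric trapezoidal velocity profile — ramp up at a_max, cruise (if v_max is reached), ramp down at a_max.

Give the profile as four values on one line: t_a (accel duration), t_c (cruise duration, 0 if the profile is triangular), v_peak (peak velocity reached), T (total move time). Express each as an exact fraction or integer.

t_a=3 t_c=3/4 v_peak=27/4 T=27/4

v_max²/a_max = (27/4)²/(9/4) = 81/4
405/16 ≥ 81/4 → trapezoidal
t_a = (27/4)/(9/4) = 3; v_peak = 27/4
d_cruise = 405/16 − 81/4 = 81/16; t_c = (81/16)/(27/4) = 3/4
T = 2·3 + 3/4 = 27/4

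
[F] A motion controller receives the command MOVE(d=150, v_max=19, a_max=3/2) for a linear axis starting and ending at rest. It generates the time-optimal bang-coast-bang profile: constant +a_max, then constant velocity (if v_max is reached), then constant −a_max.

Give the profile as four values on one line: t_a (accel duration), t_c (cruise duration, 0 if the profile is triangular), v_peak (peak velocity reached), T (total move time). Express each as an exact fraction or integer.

t_a=10 t_c=0 v_peak=15 T=20

(v_max)²/a_max = 19²/(3/2) = 722/3
150 < 722/3 ⇒ no cruise
v_peak = √(150·3/2) = √225 = 15
t_a = 15/(3/2) = 10; t_c = 0
T = 2·10 = 20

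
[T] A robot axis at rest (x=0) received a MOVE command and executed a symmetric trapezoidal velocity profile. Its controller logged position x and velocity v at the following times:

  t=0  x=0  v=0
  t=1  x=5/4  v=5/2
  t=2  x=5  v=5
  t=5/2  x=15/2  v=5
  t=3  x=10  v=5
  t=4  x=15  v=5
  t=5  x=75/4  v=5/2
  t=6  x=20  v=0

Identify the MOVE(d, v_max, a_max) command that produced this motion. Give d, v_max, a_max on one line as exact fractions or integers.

final state: t=6, x=20, v=0 → d = 20
a_max = (5/2−0)/(1−0) = 5/2
max v = 5 over t∈[2,4] → v_max = 5
check: 5·(2+2) = 20 ✓

d=20 v_max=5 a_max=5/2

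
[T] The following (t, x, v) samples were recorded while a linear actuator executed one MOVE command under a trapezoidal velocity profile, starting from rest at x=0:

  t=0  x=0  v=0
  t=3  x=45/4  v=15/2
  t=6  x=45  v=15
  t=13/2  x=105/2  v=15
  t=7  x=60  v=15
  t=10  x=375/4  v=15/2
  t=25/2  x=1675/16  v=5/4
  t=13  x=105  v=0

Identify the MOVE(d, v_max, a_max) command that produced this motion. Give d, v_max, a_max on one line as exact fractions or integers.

final state: t=13, x=105, v=0 → d = 105
a_max = (15/2−0)/(3−0) = 5/2
max v = 15 over t∈[6,7] → v_max = 15
check: 15·(6+1) = 105 ✓

d=105 v_max=15 a_max=5/2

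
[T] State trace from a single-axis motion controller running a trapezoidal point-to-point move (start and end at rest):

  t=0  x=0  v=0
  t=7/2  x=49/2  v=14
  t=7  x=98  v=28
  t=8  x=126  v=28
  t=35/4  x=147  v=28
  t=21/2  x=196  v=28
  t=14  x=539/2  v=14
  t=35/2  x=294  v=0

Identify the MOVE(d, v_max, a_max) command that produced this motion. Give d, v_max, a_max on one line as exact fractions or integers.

final state: t=35/2, x=294, v=0 → d = 294
a_max = (14−0)/(7/2−0) = 4
max v = 28 over t∈[7,21/2] → v_max = 28
check: 28·(7+7/2) = 294 ✓

d=294 v_max=28 a_max=4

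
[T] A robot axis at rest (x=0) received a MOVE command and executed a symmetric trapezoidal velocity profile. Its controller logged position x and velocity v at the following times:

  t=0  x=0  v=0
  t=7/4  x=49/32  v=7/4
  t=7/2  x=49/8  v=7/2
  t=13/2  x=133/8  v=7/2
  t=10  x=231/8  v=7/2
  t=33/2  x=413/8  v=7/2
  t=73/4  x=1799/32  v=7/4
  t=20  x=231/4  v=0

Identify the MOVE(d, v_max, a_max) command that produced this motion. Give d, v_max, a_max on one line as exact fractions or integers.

d=231/4 v_max=7/2 a_max=1

final state: t=20, x=231/4, v=0 → d = 231/4
a_max = (7/4−0)/(7/4−0) = 1
max v = 7/2 over t∈[7/2,33/2] → v_max = 7/2
check: 7/2·(7/2+13) = 231/4 ✓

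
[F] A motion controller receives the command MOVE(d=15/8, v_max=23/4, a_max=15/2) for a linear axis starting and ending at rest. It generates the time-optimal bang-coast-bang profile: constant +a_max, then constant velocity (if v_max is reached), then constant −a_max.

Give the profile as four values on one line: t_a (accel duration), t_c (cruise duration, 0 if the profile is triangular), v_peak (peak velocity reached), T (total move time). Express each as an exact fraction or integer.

t_a=1/2 t_c=0 v_peak=15/4 T=1

vₘ²/aₘ = (23/4)²/(15/2) = 529/120
15/8 < 529/120 so t_c = 0
v_peak = √(15/8·15/2) = √(225/16) = 15/4
t_a = (15/4)/(15/2) = 1/2; t_c = 0
T = 2·1/2 = 1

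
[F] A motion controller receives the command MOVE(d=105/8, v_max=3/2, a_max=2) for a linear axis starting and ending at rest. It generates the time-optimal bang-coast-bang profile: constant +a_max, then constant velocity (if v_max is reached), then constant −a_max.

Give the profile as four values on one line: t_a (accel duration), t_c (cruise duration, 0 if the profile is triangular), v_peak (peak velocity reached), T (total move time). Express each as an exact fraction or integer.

t_a=3/4 t_c=8 v_peak=3/2 T=19/2

(v_max)²/a_max = (3/2)²/2 = 9/8
105/8 ≥ 9/8 → trapezoidal
t_a = (3/2)/2 = 3/4; v_peak = 3/2
d_cruise = 105/8 − 9/8 = 12; t_c = 12/(3/2) = 8
T = 2·3/4 + 8 = 19/2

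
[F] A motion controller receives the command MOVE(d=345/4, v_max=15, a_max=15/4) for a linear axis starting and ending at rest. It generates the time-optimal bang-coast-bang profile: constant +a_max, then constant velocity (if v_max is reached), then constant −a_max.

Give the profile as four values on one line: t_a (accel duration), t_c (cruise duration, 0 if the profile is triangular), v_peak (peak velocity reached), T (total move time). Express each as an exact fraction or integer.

t_a=4 t_c=7/4 v_peak=15 T=39/4

vₘ²/aₘ = 15²/(15/4) = 60
345/4 ≥ 60 so v_max reached
t_a = 15/(15/4) = 4; v_peak = 15
d_cruise = 345/4 − 60 = 105/4; t_c = (105/4)/15 = 7/4
T = 2·4 + 7/4 = 39/4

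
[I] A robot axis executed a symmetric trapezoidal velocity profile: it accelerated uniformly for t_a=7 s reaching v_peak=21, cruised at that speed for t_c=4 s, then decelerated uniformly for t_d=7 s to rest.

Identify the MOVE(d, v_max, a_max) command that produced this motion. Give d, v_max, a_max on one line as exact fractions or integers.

a_max = 21/7 = 3
d_a = ½·21·7 = 147/2; d_c = 21·4 = 84
d = 2·147/2 + 84 = 231
t_c = 4 > 0 so v_max = 21

d=231 v_max=21 a_max=3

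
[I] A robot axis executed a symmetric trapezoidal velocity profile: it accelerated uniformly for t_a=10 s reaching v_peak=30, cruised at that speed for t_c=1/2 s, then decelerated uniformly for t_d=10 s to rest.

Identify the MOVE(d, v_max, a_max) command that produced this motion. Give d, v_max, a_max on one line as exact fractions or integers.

d=315 v_max=30 a_max=3

a_max = 30/10 = 3
d_a = ½·30·10 = 150; d_c = 30·1/2 = 15
d = 2·150 + 15 = 315
t_c = 1/2 > 0 ⇒ limit active, v_max = 30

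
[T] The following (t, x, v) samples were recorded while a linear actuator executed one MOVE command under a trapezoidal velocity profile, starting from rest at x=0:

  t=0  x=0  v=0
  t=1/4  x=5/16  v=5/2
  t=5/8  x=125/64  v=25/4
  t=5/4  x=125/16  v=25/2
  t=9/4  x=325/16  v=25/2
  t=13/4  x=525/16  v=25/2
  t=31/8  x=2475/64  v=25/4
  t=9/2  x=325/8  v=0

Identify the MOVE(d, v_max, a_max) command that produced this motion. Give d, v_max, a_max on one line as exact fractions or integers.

d=325/8 v_max=25/2 a_max=10

final state: t=9/2, x=325/8, v=0 → d = 325/8
a_max = (5/2−0)/(1/4−0) = 10
max v = 25/2 over t∈[5/4,13/4] → v_max = 25/2
check: 25/2·(5/4+2) = 325/8 ✓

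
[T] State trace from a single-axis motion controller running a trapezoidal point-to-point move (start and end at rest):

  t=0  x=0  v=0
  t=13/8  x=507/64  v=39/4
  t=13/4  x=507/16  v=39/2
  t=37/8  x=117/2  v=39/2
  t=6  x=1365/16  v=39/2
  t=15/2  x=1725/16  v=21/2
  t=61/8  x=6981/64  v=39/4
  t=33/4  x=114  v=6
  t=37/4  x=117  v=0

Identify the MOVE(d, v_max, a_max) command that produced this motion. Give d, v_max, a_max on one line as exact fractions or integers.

final state: t=37/4, x=117, v=0 → d = 117
a_max = (39/4−0)/(13/8−0) = 6
max v = 39/2 over t∈[13/4,6] → v_max = 39/2
check: 39/2·(13/4+11/4) = 117 ✓

d=117 v_max=39/2 a_max=6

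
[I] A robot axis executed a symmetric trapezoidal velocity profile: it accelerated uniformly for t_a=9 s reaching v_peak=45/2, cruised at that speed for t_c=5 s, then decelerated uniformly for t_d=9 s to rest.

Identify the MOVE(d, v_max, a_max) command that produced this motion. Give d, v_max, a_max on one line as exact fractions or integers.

a_max = (45/2)/9 = 5/2
d_a = ½·45/2·9 = 405/4; d_c = 45/2·5 = 225/2
d = 2·405/4 + 225/2 = 315
t_c = 5 > 0 ⇒ limit active, v_max = 45/2

d=315 v_max=45/2 a_max=5/2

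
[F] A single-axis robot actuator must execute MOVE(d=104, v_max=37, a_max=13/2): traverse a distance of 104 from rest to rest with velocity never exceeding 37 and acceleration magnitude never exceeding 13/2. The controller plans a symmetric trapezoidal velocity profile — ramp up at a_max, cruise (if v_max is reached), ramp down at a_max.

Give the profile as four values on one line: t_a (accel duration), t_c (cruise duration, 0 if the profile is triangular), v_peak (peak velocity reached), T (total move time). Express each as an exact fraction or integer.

(v_max)²/a_max = 37²/(13/2) = 2738/13
104 < 2738/13 ⇒ no cruise
v_peak = √(104·13/2) = √676 = 26
t_a = 26/(13/2) = 4; t_c = 0
T = 2·4 = 8

t_a=4 t_c=0 v_peak=26 T=8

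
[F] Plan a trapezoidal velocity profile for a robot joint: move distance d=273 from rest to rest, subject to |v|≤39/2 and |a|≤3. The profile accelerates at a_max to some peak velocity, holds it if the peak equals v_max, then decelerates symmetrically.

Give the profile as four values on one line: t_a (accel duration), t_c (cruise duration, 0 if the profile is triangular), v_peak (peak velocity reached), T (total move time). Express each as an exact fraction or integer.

t_a=13/2 t_c=15/2 v_peak=39/2 T=41/2

(v_max)²/a_max = (39/2)²/3 = 507/4
273 ≥ 507/4 so v_max reached
t_a = (39/2)/3 = 13/2; v_peak = 39/2
d_cruise = 273 − 507/4 = 585/4; t_c = (585/4)/(39/2) = 15/2
T = 2·13/2 + 15/2 = 41/2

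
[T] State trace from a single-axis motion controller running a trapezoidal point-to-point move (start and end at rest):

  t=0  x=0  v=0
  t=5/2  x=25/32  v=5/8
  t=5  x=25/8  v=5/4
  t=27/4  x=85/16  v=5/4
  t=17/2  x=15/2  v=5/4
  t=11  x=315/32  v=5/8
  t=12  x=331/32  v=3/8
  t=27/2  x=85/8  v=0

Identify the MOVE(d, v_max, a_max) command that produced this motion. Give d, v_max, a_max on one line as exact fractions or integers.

final state: t=27/2, x=85/8, v=0 → d = 85/8
a_max = (5/8−0)/(5/2−0) = 1/4
max v = 5/4 over t∈[5,17/2] → v_max = 5/4
check: 5/4·(5+7/2) = 85/8 ✓

d=85/8 v_max=5/4 a_max=1/4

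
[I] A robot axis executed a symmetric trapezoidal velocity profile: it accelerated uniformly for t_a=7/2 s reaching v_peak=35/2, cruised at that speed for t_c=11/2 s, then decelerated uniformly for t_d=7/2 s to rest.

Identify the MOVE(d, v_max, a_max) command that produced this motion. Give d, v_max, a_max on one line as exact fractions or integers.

a_max = (35/2)/(7/2) = 5
d_a = ½·35/2·7/2 = 245/8; d_c = 35/2·11/2 = 385/4
d = 2·245/8 + 385/4 = 315/2
t_c = 11/2 > 0 → v_max = v_peak = 35/2

d=315/2 v_max=35/2 a_max=5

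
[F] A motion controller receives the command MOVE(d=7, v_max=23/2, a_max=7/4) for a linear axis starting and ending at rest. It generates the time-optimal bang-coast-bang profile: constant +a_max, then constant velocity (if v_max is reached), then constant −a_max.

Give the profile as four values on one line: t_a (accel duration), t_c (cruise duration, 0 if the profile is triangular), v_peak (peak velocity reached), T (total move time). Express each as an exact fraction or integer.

t_a=2 t_c=0 v_peak=7/2 T=4

vₘ²/aₘ = (23/2)²/(7/4) = 529/7
7 < 529/7 so t_c = 0
v_peak = √(7·7/4) = √(49/4) = 7/2
t_a = (7/2)/(7/4) = 2; t_c = 0
T = 2·2 = 4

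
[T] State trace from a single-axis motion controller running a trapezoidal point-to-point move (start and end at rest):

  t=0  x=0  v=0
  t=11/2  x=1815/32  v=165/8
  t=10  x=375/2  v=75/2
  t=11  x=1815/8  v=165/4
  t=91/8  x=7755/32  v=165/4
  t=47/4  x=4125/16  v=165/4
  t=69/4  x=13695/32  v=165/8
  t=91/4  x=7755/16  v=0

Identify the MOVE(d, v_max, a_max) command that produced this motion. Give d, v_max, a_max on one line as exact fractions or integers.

final state: t=91/4, x=7755/16, v=0 → d = 7755/16
a_max = (165/8−0)/(11/2−0) = 15/4
max v = 165/4 over t∈[11,47/4] → v_max = 165/4
check: 165/4·(11+3/4) = 7755/16 ✓

d=7755/16 v_max=165/4 a_max=15/4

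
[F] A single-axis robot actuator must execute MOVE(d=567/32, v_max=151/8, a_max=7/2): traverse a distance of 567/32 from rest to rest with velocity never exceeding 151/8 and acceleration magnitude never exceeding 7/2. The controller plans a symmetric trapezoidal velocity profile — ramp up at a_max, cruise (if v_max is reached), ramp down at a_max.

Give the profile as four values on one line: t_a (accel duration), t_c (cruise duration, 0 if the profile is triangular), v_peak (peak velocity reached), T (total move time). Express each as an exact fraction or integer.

t_a=9/4 t_c=0 v_peak=63/8 T=9/2

(v_max)²/a_max = (151/8)²/(7/2) = 22801/224
567/32 < 22801/224 ⇒ no cruise
v_peak = √(567/32·7/2) = √(3969/64) = 63/8
t_a = (63/8)/(7/2) = 9/4; t_c = 0
T = 2·9/4 = 9/2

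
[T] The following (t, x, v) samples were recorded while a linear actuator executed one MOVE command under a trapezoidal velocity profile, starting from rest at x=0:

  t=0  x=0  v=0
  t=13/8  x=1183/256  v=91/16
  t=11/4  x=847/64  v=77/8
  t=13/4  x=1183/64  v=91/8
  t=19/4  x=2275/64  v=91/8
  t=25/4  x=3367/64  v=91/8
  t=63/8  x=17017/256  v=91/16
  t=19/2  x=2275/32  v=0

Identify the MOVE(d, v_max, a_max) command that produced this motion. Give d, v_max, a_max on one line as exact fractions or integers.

d=2275/32 v_max=91/8 a_max=7/2

final state: t=19/2, x=2275/32, v=0 → d = 2275/32
a_max = (91/16−0)/(13/8−0) = 7/2
max v = 91/8 over t∈[13/4,25/4] → v_max = 91/8
check: 91/8·(13/4+3) = 2275/32 ✓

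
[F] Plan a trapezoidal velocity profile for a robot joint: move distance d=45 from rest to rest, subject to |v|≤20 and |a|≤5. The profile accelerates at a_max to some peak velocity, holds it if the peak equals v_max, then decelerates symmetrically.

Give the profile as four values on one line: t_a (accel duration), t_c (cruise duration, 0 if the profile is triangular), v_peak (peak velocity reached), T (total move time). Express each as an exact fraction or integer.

(v_max)²/a_max = 20²/5 = 80
45 < 80 → triangular
v_peak = √(45·5) = √225 = 15
t_a = 15/5 = 3; t_c = 0
T = 2·3 = 6

t_a=3 t_c=0 v_peak=15 T=6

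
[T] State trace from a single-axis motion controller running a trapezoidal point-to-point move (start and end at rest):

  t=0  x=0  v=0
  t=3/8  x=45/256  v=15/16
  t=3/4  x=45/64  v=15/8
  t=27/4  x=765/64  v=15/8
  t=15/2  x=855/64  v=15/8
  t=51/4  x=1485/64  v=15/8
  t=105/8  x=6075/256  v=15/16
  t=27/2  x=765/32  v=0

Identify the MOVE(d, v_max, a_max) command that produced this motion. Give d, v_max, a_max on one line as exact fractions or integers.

d=765/32 v_max=15/8 a_max=5/2

final state: t=27/2, x=765/32, v=0 → d = 765/32
a_max = (15/16−0)/(3/8−0) = 5/2
max v = 15/8 over t∈[3/4,51/4] → v_max = 15/8
check: 15/8·(3/4+12) = 765/32 ✓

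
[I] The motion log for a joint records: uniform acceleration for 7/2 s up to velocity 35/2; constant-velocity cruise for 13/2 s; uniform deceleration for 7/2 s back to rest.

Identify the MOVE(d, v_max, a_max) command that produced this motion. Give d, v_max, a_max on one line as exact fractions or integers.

a_max = (35/2)/(7/2) = 5
d_a = ½·35/2·7/2 = 245/8; d_c = 35/2·13/2 = 455/4
d = 2·245/8 + 455/4 = 175
t_c = 13/2 > 0 so v_max = 35/2

d=175 v_max=35/2 a_max=5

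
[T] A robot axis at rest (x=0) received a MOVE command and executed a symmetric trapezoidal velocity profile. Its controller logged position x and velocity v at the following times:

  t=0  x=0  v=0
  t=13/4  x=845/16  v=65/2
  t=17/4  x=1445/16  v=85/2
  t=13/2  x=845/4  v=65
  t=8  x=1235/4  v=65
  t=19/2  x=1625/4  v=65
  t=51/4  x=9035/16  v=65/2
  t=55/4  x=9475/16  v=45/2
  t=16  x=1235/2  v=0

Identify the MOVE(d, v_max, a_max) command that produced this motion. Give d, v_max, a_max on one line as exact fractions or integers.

final state: t=16, x=1235/2, v=0 → d = 1235/2
a_max = (65/2−0)/(13/4−0) = 10
max v = 65 over t∈[13/2,19/2] → v_max = 65
check: 65·(13/2+3) = 1235/2 ✓

d=1235/2 v_max=65 a_max=10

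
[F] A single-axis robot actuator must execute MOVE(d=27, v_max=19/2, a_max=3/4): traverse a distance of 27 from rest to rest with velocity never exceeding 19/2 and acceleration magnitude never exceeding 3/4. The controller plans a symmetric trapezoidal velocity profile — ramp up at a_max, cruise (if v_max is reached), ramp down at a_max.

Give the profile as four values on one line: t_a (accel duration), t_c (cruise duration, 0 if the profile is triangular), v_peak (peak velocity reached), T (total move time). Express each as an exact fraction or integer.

(v_max)²/a_max = (19/2)²/(3/4) = 361/3
27 < 361/3 ⇒ no cruise
v_peak = √(27·3/4) = √(81/4) = 9/2
t_a = (9/2)/(3/4) = 6; t_c = 0
T = 2·6 = 12

t_a=6 t_c=0 v_peak=9/2 T=12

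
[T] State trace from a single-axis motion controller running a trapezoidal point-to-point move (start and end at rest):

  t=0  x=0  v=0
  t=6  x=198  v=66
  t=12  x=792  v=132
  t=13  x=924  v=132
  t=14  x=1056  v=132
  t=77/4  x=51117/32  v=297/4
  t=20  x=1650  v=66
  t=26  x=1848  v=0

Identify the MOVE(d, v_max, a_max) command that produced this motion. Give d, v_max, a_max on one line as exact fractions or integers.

d=1848 v_max=132 a_max=11

final state: t=26, x=1848, v=0 → d = 1848
a_max = (66−0)/(6−0) = 11
max v = 132 over t∈[12,14] → v_max = 132
check: 132·(12+2) = 1848 ✓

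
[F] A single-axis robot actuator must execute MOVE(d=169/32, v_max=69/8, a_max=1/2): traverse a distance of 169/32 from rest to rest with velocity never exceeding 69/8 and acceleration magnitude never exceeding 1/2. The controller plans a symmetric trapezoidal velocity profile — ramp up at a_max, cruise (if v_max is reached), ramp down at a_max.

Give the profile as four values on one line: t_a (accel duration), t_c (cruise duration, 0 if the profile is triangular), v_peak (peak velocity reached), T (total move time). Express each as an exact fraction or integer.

t_a=13/4 t_c=0 v_peak=13/8 T=13/2

vₘ²/aₘ = (69/8)²/(1/2) = 4761/32
169/32 < 4761/32 → triangular
v_peak = √(169/32·1/2) = √(169/64) = 13/8
t_a = (13/8)/(1/2) = 13/4; t_c = 0
T = 2·13/4 = 13/2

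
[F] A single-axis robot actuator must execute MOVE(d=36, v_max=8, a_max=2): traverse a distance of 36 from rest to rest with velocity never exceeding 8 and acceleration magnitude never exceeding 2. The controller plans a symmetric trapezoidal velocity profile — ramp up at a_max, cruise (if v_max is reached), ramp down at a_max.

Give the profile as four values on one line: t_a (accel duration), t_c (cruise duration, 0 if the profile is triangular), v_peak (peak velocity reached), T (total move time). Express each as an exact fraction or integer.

(v_max)²/a_max = 8²/2 = 32
36 ≥ 32 → trapezoidal
t_a = 8/2 = 4; v_peak = 8
d_cruise = 36 − 32 = 4; t_c = 4/8 = 1/2
T = 2·4 + 1/2 = 17/2

t_a=4 t_c=1/2 v_peak=8 T=17/2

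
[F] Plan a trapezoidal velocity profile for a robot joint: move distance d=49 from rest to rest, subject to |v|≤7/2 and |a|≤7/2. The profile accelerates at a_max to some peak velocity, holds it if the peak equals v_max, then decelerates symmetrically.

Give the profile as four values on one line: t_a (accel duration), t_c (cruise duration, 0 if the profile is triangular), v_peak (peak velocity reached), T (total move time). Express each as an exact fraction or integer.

t_a=1 t_c=13 v_peak=7/2 T=15

(v_max)²/a_max = (7/2)²/(7/2) = 7/2
49 ≥ 7/2 ⇒ cruise phase
t_a = (7/2)/(7/2) = 1; v_peak = 7/2
d_cruise = 49 − 7/2 = 91/2; t_c = (91/2)/(7/2) = 13
T = 2·1 + 13 = 15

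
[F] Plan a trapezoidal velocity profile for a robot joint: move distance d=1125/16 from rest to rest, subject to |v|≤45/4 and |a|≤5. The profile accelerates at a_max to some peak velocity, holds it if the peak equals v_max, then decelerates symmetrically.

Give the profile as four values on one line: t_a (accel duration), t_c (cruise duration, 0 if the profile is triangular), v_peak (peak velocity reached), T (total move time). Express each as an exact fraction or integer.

t_a=9/4 t_c=4 v_peak=45/4 T=17/2

(v_max)²/a_max = (45/4)²/5 = 405/16
1125/16 ≥ 405/16 so v_max reached
t_a = (45/4)/5 = 9/4; v_peak = 45/4
d_cruise = 1125/16 − 405/16 = 45; t_c = 45/(45/4) = 4
T = 2·9/4 + 4 = 17/2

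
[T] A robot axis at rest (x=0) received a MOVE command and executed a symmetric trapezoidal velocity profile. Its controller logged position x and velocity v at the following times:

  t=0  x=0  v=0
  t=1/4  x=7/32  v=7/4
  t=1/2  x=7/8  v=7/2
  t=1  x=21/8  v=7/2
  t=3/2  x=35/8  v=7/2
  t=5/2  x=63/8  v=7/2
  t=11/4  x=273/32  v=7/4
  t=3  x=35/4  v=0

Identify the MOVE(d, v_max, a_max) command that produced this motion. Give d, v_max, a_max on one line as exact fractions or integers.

final state: t=3, x=35/4, v=0 → d = 35/4
a_max = (7/4−0)/(1/4−0) = 7
max v = 7/2 over t∈[1/2,5/2] → v_max = 7/2
check: 7/2·(1/2+2) = 35/4 ✓

d=35/4 v_max=7/2 a_max=7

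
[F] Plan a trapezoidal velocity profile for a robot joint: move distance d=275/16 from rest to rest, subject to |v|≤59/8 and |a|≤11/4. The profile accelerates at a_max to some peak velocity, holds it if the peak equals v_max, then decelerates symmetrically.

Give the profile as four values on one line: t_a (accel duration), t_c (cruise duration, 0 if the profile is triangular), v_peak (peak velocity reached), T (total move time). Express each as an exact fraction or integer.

v_max²/a_max = (59/8)²/(11/4) = 3481/176
275/16 < 3481/176 so t_c = 0
v_peak = √(275/16·11/4) = √(3025/64) = 55/8
t_a = (55/8)/(11/4) = 5/2; t_c = 0
T = 2·5/2 = 5

t_a=5/2 t_c=0 v_peak=55/8 T=5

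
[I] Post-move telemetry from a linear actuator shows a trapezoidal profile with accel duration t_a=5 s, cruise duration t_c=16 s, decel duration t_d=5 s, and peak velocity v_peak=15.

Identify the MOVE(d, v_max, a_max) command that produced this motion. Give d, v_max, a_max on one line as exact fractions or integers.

d=315 v_max=15 a_max=3

a_max = 15/5 = 3
d_a = ½·15·5 = 75/2; d_c = 15·16 = 240
d = 2·75/2 + 240 = 315
t_c = 16 > 0 → v_max = v_peak = 15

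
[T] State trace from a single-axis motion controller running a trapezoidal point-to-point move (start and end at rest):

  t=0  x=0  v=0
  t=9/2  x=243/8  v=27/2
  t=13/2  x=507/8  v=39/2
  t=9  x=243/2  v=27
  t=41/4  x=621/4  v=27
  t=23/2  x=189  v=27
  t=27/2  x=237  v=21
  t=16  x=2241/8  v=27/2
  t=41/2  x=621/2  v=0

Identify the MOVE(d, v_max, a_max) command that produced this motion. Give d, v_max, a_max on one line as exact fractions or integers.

d=621/2 v_max=27 a_max=3

final state: t=41/2, x=621/2, v=0 → d = 621/2
a_max = (27/2−0)/(9/2−0) = 3
max v = 27 over t∈[9,23/2] → v_max = 27
check: 27·(9+5/2) = 621/2 ✓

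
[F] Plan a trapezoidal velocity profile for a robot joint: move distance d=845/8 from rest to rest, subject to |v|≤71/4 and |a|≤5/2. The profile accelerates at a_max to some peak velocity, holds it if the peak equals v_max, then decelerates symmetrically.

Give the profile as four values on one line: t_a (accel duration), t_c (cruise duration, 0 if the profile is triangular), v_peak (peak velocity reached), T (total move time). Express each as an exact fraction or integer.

v_max²/a_max = (71/4)²/(5/2) = 5041/40
845/8 < 5041/40 so t_c = 0
v_peak = √(845/8·5/2) = √(4225/16) = 65/4
t_a = (65/4)/(5/2) = 13/2; t_c = 0
T = 2·13/2 = 13

t_a=13/2 t_c=0 v_peak=65/4 T=13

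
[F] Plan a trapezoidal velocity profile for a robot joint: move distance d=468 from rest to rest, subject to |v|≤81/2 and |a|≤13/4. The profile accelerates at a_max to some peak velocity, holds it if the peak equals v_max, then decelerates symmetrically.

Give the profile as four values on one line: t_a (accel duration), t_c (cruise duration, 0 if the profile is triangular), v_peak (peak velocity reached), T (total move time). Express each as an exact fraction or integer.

t_a=12 t_c=0 v_peak=39 T=24

v_max²/a_max = (81/2)²/(13/4) = 6561/13
468 < 6561/13 → triangular
v_peak = √(468·13/4) = √1521 = 39
t_a = 39/(13/4) = 12; t_c = 0
T = 2·12 = 24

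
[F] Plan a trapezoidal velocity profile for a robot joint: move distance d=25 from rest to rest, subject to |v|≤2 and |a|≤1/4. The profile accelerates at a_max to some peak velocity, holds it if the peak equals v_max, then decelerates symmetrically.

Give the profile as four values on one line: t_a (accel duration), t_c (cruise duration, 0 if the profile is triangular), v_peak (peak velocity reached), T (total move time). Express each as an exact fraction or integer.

(v_max)²/a_max = 2²/(1/4) = 16
25 ≥ 16 so v_max reached
t_a = 2/(1/4) = 8; v_peak = 2
d_cruise = 25 − 16 = 9; t_c = 9/2
T = 2·8 + 9/2 = 41/2

t_a=8 t_c=9/2 v_peak=2 T=41/2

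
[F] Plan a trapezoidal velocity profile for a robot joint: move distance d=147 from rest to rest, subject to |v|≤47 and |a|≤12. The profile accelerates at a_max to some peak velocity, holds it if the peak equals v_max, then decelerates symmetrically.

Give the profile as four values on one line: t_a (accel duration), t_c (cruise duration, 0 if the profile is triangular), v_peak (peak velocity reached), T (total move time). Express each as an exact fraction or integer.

t_a=7/2 t_c=0 v_peak=42 T=7

(v_max)²/a_max = 47²/12 = 2209/12
147 < 2209/12 so t_c = 0
v_peak = √(147·12) = √1764 = 42
t_a = 42/12 = 7/2; t_c = 0
T = 2·7/2 = 7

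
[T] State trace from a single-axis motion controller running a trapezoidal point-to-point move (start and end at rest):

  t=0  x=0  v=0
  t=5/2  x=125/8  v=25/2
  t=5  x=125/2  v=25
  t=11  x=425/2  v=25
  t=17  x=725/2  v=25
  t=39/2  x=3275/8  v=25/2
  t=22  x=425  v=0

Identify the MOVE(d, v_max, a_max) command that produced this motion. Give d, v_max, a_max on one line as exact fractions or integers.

final state: t=22, x=425, v=0 → d = 425
a_max = (25/2−0)/(5/2−0) = 5
max v = 25 over t∈[5,17] → v_max = 25
check: 25·(5+12) = 425 ✓

d=425 v_max=25 a_max=5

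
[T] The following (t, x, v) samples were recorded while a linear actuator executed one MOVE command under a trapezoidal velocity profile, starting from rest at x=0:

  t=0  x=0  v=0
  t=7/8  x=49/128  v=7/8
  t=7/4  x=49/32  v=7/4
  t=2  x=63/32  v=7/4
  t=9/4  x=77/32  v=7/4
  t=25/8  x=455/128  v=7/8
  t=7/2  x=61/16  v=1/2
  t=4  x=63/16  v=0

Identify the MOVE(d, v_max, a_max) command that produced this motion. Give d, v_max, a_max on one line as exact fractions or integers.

final state: t=4, x=63/16, v=0 → d = 63/16
a_max = (7/8−0)/(7/8−0) = 1
max v = 7/4 over t∈[7/4,9/4] → v_max = 7/4
check: 7/4·(7/4+1/2) = 63/16 ✓

d=63/16 v_max=7/4 a_max=1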